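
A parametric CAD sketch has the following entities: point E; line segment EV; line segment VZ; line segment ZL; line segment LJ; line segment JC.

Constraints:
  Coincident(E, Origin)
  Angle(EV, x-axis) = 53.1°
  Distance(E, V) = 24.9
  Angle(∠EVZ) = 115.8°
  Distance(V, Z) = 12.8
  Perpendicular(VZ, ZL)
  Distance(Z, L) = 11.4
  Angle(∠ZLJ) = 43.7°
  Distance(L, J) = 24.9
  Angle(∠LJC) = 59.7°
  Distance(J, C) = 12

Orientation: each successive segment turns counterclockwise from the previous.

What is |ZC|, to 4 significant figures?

10.89

∠ZLJ = 43.7° gives LJ at -16.40° from the x-axis; with |LJ| = 24.9, J = (22.84, 19.03). ∠LJC = 59.7° gives JC at 103.9° from the x-axis; with |JC| = 12.0, C = (19.95, 30.68). Then |ZC| = |C − Z| = 10.89.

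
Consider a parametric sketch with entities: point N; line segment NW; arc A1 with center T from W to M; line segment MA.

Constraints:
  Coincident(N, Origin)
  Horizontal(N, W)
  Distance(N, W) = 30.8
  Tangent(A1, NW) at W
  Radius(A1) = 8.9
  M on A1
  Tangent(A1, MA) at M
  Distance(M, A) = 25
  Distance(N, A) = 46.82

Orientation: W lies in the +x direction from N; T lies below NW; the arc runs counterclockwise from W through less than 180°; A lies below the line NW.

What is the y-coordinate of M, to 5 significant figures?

-11.822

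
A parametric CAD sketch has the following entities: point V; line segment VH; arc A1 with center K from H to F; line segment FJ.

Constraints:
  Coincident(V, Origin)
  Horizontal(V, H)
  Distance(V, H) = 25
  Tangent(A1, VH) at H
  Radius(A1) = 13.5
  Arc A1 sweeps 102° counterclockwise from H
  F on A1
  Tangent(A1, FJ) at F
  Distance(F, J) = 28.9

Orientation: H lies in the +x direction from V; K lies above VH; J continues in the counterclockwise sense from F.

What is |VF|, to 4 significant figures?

41.54

V is at the origin; V and H share the same y with |VH| = 25.0 and H on the +x side, so H = (25.00, 0.000). The tangent condition forces KH to be normal to VH, so K = H + (0, 13.5) = (25.00, 13.50). On A1, H sits at bearing -90° from K; a 102° counterclockwise sweep puts F at bearing 12°, so F = K + 13.5·(cos 12°, sin 12°) = (38.20, 16.31). Then |VF| = |F − V| = 41.54.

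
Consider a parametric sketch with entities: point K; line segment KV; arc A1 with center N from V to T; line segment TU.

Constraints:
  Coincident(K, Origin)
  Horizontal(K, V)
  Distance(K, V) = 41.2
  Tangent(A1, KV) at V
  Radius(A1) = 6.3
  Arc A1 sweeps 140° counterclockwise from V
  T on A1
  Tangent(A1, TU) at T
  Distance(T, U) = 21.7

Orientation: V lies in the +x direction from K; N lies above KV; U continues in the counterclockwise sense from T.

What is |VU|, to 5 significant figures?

28.050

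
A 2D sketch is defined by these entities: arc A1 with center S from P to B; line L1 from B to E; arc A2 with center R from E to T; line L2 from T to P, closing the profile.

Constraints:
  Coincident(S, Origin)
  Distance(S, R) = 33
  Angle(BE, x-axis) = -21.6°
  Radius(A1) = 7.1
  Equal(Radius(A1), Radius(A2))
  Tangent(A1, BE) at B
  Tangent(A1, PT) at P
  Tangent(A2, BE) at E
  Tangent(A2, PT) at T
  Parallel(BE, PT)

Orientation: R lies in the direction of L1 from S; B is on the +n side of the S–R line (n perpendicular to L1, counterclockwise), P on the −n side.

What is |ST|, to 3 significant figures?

33.8

The slot axis is L1's direction at -21.6°, so u = (cos -21.6°, sin -21.6°) = (0.930, -0.368) and n = (−sin -21.6°, cos -21.6°) = (0.368, 0.930). S is at the origin and R lies 33.0 along u from S, so R = 33.0·u = (30.7, -12.1). Tangency of A1 to both parallel lines with radius 7.1 puts B and P at S ± 7.1·n: B = (2.61, 6.60), P = (-2.61, -6.60). Equal radii place E and T the same way about R: E = R + 7.1·n = (33.3, -5.55), T = R − 7.1·n = (28.1, -18.7). Then |ST| = |T − S| = 33.8.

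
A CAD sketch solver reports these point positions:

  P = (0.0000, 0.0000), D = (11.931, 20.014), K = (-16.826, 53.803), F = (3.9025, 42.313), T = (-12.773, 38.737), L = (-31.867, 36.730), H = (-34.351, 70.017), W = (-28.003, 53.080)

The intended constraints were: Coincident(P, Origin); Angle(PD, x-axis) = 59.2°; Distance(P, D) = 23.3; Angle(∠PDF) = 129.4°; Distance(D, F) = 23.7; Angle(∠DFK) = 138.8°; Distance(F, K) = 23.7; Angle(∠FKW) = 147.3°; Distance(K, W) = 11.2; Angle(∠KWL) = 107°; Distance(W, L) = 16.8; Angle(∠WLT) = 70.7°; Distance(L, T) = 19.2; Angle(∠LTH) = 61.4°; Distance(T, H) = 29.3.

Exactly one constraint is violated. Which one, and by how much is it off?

Distance(T, H) = 29.3 — off by 8.70.

P = (0.00, 0.00) ✓; PD at 59.20° ✓; |PD| = 23.30 ✓; ∠PDF = 129.4° ✓; |DF| = 23.70 ✓; ∠DFK = 138.8° ✓; |FK| = 23.70 ✓; ∠FKW = 147.3° ✓; |KW| = 11.20 ✓; ∠KWL = 107.0° ✓; |WL| = 16.80 ✓; ∠WLT = 70.70° ✓; |LT| = 19.20 ✓; ∠LTH = 61.40° ✓; |TH| = 38.00 ✗.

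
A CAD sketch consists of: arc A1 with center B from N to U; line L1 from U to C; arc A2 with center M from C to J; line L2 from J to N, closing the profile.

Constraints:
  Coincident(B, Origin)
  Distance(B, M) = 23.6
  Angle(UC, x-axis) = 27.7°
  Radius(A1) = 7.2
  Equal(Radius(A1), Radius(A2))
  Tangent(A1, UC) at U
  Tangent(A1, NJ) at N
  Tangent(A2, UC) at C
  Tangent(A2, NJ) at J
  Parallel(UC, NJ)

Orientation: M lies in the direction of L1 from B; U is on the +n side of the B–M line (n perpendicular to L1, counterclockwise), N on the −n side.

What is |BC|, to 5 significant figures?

24.674

The slot axis is L1's direction at 27.7°, so u = (cos 27.7°, sin 27.7°) = (0.88539, 0.46484) and n = (−sin 27.7°, cos 27.7°) = (-0.46484, 0.88539). B is at the origin and M lies 23.6 along u from B, so M = 23.6·u = (20.895, 10.970). Tangency of A1 to both parallel lines with radius 7.2 puts U and N at B ± 7.2·n: U = (-3.3469, 6.3748), N = (3.3469, -6.3748). Equal radii place C and J the same way about M: C = M + 7.2·n = (17.548, 17.345), J = M − 7.2·n = (24.242, 4.5954). Then |BC| = |C − B| = 24.674.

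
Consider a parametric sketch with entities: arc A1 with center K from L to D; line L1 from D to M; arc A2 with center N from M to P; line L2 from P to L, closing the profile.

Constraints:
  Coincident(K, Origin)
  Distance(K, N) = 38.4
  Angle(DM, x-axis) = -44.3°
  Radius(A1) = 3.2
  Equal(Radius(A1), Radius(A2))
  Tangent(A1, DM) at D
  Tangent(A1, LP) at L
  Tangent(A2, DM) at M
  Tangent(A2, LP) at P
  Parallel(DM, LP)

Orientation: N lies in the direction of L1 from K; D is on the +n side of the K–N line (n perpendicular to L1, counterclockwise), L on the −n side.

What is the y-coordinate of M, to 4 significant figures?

-24.53

The slot axis is L1's direction at -44.3°, so u = (cos -44.3°, sin -44.3°) = (0.7157, -0.6984) and n = (−sin -44.3°, cos -44.3°) = (0.6984, 0.7157). K is at the origin and N lies 38.4 along u from K, so N = 38.4·u = (27.48, -26.82). Tangency of A1 to both parallel lines with radius 3.2 puts D and L at K ± 3.2·n: D = (2.235, 2.290), L = (-2.235, -2.290). Equal radii place M and P the same way about N: M = N + 3.2·n = (29.72, -24.53), P = N − 3.2·n = (25.25, -29.11). So M.y = -24.53.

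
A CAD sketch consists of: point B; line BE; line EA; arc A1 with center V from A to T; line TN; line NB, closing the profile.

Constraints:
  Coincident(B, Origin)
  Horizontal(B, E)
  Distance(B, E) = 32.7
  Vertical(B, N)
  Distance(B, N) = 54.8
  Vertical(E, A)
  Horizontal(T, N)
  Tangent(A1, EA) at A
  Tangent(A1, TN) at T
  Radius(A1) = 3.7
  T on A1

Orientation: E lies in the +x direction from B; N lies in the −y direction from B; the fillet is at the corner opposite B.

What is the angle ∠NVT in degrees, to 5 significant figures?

82.729°

The virtual corner opposite B is at (32.700, -54.800). The tangent condition forces VA to be normal to EA and since A1 is tangent to TN there, VT ⟂ TN, with radius 3.7, so the center V sits 3.7 in from both sides at V = (29.000, -51.100). That places the tangent points at A = (32.700, -51.100) on EA and T = (29.000, -54.800) on TN. Then cos ∠NVT = VN·VT / (|VN||VT|), giving 82.729°.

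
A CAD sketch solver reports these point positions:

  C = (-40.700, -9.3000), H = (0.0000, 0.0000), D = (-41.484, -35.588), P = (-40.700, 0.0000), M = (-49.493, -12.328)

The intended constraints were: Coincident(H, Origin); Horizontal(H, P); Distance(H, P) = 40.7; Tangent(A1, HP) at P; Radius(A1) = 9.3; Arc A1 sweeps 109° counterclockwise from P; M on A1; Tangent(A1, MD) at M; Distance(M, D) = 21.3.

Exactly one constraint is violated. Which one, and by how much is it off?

Distance(M, D) = 21.3 — off by 3.30.

H = (0.00, 0.00) ✓; H.y = 0.00, P.y = 0.00 ✓; |HP| = 40.70 ✓; ∠(CP, PH) = 90.00° ✓; |CP| = 9.300 ✓; bearing(C→M) − bearing(C→P) = 109.0° ✓; |CM| = 9.300 ✓; ∠(CM, MD) = 90.00° ✓; |MD| = 24.60 ✗.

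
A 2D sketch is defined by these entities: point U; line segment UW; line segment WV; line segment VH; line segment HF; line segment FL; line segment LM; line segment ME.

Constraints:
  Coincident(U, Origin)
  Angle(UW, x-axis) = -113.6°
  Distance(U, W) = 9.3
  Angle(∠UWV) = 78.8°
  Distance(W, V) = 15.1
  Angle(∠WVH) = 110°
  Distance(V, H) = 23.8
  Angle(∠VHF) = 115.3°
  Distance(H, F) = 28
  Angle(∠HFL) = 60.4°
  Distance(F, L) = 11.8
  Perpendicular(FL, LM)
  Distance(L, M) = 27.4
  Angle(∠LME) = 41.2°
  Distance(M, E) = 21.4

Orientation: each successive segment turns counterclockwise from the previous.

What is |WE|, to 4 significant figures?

44.07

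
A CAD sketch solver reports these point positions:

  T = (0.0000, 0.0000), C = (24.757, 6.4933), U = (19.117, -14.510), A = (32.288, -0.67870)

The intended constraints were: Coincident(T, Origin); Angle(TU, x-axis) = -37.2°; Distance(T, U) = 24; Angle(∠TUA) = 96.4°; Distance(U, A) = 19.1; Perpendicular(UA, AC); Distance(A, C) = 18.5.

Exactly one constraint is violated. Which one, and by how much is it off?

Distance(A, C) = 18.5 — off by 8.10.

T = (0.00, 0.00) ✓; TU at -37.20° ✓; |TU| = 24.00 ✓; ∠TUA = 96.40° ✓; |UA| = 19.10 ✓; ∠(UA, AC) = 90.00° ✓; |AC| = 10.40 ✗.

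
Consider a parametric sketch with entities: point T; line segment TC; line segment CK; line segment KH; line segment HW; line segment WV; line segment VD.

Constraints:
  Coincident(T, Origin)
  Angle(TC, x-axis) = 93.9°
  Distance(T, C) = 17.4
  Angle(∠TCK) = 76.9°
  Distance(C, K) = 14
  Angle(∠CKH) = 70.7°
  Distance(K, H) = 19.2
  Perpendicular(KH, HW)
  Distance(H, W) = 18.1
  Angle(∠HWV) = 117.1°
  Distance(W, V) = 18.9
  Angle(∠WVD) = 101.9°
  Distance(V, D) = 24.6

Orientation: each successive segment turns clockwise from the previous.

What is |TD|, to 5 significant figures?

32.635

T is at the origin; TC runs at 93.9° with length 17.4, so C = (-1.1835, 17.360). ∠TCK = 76.9° gives CK at -9.2000° from the x-axis; with |CK| = 14.0, K = (12.636, 15.121). ∠CKH = 70.7° gives KH at -118.50° from the x-axis; with |KH| = 19.2, H = (3.4750, -1.7519). KH ⟂ HW, so HW runs at 151.50°; with |HW| = 18.1, W = (-12.432, 6.8847). ∠HWV = 117.1° gives WV at 88.600° from the x-axis; with |WV| = 18.9, V = (-11.970, 25.779). ∠WVD = 101.9° gives VD at 10.500° from the x-axis; with |VD| = 24.6, D = (12.218, 30.262). Then |TD| = |D − T| = 32.635.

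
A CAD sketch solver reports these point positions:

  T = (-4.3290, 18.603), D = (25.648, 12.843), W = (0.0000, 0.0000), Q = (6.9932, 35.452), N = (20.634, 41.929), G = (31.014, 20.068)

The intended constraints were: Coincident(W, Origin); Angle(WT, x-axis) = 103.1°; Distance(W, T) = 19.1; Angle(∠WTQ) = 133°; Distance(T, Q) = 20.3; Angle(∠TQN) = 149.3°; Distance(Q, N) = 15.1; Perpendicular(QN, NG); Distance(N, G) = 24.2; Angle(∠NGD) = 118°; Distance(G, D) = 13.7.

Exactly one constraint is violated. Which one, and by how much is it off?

Distance(G, D) = 13.7 — off by 4.70.

W = (0.00, 0.00) ✓; WT at 103.1° ✓; |WT| = 19.10 ✓; ∠WTQ = 133.0° ✓; |TQ| = 20.30 ✓; ∠TQN = 149.3° ✓; |QN| = 15.10 ✓; ∠(QN, NG) = 90.00° ✓; |NG| = 24.20 ✓; ∠NGD = 118.0° ✓; |GD| = 9.000 ✗.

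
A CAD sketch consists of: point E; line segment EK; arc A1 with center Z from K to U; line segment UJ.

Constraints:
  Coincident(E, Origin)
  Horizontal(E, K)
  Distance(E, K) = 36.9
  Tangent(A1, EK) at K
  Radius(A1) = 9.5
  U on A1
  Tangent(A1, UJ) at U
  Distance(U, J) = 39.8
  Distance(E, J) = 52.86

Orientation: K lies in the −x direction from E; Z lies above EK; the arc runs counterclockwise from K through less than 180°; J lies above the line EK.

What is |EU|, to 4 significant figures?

28.71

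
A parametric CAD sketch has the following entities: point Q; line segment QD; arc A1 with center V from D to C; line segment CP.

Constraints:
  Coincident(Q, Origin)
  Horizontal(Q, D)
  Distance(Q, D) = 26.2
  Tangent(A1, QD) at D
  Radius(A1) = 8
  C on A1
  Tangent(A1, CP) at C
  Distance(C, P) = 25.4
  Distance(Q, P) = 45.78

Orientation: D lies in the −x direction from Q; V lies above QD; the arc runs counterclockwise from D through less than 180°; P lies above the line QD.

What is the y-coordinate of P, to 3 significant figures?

34.3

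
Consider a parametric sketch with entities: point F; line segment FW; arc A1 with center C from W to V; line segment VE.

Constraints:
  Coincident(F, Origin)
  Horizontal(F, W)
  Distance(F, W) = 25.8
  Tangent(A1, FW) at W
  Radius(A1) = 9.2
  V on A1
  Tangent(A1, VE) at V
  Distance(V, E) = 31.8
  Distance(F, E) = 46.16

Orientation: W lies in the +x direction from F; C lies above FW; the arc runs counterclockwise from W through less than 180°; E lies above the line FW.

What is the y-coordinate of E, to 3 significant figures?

41.7

Checks: |CV| = 9.200 ✓; ∠(CV, VE) = 90.00° ✓; |VE| = 31.80 ✓; |FE| = 46.16 ✓.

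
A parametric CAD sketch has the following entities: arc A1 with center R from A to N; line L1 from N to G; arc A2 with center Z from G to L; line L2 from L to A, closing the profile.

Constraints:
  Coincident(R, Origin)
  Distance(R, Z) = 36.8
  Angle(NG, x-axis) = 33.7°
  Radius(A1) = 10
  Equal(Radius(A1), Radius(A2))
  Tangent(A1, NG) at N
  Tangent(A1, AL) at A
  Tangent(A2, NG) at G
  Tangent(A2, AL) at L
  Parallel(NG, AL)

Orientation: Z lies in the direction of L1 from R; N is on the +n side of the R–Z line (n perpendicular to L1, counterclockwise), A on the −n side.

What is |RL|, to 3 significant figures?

38.1

The slot axis is L1's direction at 33.7°, so u = (cos 33.7°, sin 33.7°) = (0.832, 0.555) and n = (−sin 33.7°, cos 33.7°) = (-0.555, 0.832). R is at the origin and Z lies 36.8 along u from R, so Z = 36.8·u = (30.6, 20.4). Tangency of A1 to both parallel lines with radius 10.0 puts N and A at R ± 10.0·n: N = (-5.55, 8.32), A = (5.55, -8.32). Equal radii place G and L the same way about Z: G = Z + 10.0·n = (25.1, 28.7), L = Z − 10.0·n = (36.2, 12.1). Then |RL| = |L − R| = 38.1.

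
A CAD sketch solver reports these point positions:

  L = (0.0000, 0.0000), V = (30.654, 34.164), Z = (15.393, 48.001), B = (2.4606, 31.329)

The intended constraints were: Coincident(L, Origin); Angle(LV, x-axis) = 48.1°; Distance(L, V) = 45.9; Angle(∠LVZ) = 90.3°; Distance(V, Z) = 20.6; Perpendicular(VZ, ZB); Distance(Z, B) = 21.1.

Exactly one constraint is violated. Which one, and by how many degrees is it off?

Perpendicular(VZ, ZB) — off by 4.40°.

L = (0.00, 0.00) ✓; LV at 48.10° ✓; |LV| = 45.90 ✓; ∠LVZ = 90.30° ✓; |VZ| = 20.60 ✓; ∠(VZ, ZB) = 94.40° ✗; |ZB| = 21.10 ✓.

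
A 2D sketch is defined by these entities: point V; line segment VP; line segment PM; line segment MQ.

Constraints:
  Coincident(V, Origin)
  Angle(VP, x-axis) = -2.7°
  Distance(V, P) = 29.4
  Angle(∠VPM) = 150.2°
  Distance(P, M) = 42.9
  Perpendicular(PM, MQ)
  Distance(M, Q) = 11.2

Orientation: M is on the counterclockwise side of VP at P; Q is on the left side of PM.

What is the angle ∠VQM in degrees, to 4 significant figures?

92.85°

∠VPM = 150.2°, so PM runs at -2.7° + (180° − 150.2°) = 27.10° from the x-axis; with |PM| = 42.9, M = P + 42.9·(cos 27.10°, sin 27.10°) = (67.56, 18.16). PM ⟂ MQ; with |MQ| = 11.2 on the left of PM, Q = M + 11.2·(-0.4555, 0.8902) = (62.46, 28.13). Then cos ∠VQM = QV·QM / (|QV||QM|), giving 92.85°.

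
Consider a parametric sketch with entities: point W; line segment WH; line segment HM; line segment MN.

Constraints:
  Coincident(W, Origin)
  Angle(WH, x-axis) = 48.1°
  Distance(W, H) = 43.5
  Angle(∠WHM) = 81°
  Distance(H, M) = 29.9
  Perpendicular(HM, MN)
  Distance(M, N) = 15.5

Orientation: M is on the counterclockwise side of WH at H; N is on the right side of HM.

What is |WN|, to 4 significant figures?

62.86

∠WHM = 81.0°, so HM runs at 48.1° + (180° − 81.0°) = 147.1° from the x-axis; with |HM| = 29.9, M = H + 29.9·(cos 147.1°, sin 147.1°) = (3.946, 48.62). HM ⟂ MN; with |MN| = 15.5 on the right of HM, N = M + 15.5·(0.5432, 0.8396) = (12.37, 61.63). Then |WN| = |N − W| = 62.86.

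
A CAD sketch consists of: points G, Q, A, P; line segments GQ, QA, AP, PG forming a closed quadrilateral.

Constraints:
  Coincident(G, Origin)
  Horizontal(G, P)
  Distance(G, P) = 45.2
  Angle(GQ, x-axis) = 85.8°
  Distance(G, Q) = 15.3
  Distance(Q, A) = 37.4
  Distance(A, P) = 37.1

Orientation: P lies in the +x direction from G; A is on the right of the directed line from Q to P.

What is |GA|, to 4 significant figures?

24.26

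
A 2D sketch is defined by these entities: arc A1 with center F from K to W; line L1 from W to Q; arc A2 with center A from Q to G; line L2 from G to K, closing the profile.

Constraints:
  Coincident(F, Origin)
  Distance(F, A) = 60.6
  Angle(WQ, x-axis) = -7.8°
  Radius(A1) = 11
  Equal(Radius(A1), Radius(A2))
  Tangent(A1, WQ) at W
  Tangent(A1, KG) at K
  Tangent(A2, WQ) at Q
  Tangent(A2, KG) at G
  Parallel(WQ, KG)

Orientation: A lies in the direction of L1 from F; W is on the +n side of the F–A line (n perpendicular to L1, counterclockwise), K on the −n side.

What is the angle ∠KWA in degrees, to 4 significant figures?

79.71°

The slot axis is L1's direction at -7.8°, so u = (cos -7.8°, sin -7.8°) = (0.9907, -0.1357) and n = (−sin -7.8°, cos -7.8°) = (0.1357, 0.9907). F is at the origin and A lies 60.6 along u from F, so A = 60.6·u = (60.04, -8.224). Tangency of A1 to both parallel lines with radius 11.0 puts W and K at F ± 11.0·n: W = (1.493, 10.90), K = (-1.493, -10.90). Then cos ∠KWA = WK·WA / (|WK||WA|), giving 79.71°.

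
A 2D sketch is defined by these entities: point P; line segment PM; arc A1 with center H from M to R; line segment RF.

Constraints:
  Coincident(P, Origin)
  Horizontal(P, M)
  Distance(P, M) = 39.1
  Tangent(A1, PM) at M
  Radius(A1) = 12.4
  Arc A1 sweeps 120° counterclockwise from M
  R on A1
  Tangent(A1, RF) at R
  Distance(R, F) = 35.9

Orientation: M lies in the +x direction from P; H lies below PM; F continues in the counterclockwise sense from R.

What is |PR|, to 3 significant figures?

33.9

P is at the origin; PM is horizontal with |PM| = 39.1 and M on the +x side, so M = (39.1, 0.00). Tangency of A1 to PM means the radius HM is perpendicular to PM, so H = M + (0, -12.4) = (39.1, -12.4). On A1, M sits at bearing 90° from H; a 120° counterclockwise sweep puts R at bearing 210°, so R = H + 12.4·(cos 210°, sin 210°) = (28.4, -18.6). Then |PR| = |R − P| = 33.9.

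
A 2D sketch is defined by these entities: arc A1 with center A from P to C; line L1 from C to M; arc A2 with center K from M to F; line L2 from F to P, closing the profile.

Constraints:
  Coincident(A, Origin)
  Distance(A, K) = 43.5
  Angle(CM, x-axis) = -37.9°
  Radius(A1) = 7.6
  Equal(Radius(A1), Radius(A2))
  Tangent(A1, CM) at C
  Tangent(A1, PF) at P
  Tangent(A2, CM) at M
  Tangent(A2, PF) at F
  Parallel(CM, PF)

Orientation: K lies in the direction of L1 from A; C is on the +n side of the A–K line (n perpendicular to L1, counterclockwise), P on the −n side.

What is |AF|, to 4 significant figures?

44.16

Tangency of A1 to both parallel lines with radius 7.6 puts C and P at A ± 7.6·n: C = (4.669, 5.997), P = (-4.669, -5.997). Equal radii place M and F the same way about K: M = K + 7.6·n = (38.99, -20.72), F = K − 7.6·n = (29.66, -32.72). Then |AF| = |F − A| = 44.16.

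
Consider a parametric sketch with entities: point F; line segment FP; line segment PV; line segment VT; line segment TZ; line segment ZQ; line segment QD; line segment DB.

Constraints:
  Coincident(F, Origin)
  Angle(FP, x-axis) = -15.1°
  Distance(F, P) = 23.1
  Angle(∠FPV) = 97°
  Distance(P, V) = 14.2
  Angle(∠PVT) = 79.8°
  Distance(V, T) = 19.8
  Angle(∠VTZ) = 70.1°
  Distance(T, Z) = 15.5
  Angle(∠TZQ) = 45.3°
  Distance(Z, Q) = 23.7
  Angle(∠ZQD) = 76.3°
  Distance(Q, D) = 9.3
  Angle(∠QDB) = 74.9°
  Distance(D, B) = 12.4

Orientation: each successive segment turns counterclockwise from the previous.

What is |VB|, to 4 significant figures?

13.24

F is at the origin; FP runs at -15.1° with length 23.1, so P = (22.30, -6.018). ∠FPV = 97.0° gives PV at 67.90° from the x-axis; with |PV| = 14.2, V = (27.64, 7.139). ∠PVT = 79.8° gives VT at 168.1° from the x-axis; with |VT| = 19.8, T = (8.270, 11.22). ∠VTZ = 70.1° gives TZ at -82.00° from the x-axis; with |TZ| = 15.5, Z = (10.43, -4.127). ∠TZQ = 45.3° gives ZQ at 52.70° from the x-axis; with |ZQ| = 23.7, Q = (24.79, 14.73). ∠ZQD = 76.3° gives QD at 156.4° from the x-axis; with |QD| = 9.3, D = (16.27, 18.45). ∠QDB = 74.9° gives DB at -98.50° from the x-axis; with |DB| = 12.4, B = (14.43, 6.185). Then |VB| = |B − V| = 13.24.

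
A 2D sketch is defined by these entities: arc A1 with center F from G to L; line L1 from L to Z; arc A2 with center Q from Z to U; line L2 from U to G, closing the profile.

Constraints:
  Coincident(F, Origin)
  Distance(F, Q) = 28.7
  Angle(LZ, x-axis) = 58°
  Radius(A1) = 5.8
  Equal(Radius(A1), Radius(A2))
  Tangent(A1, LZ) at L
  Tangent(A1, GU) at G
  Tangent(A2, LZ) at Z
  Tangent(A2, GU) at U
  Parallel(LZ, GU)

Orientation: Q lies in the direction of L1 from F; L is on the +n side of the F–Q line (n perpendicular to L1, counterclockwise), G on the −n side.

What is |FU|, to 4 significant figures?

29.28

The slot axis is L1's direction at 58.0°, so u = (cos 58.0°, sin 58.0°) = (0.5299, 0.8480) and n = (−sin 58.0°, cos 58.0°) = (-0.8480, 0.5299). F is at the origin and Q lies 28.7 along u from F, so Q = 28.7·u = (15.21, 24.34). Tangency of A1 to both parallel lines with radius 5.8 puts L and G at F ± 5.8·n: L = (-4.919, 3.074), G = (4.919, -3.074). Equal radii place Z and U the same way about Q: Z = Q + 5.8·n = (10.29, 27.41), U = Q − 5.8·n = (20.13, 21.27). Then |FU| = |U − F| = 29.28.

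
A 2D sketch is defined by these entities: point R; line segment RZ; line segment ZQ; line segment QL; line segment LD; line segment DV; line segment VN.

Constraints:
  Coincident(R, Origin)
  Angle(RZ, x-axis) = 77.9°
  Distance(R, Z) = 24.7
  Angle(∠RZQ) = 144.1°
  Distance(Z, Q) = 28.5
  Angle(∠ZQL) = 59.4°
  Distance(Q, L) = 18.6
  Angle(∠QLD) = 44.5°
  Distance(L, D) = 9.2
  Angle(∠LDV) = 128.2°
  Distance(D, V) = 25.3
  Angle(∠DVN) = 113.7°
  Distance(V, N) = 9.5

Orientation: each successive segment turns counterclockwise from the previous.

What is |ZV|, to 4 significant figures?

34.83

R is at the origin; RZ runs at 77.9° with length 24.7, so Z = (5.178, 24.15). ∠RZQ = 144.1° gives ZQ at 113.8° from the x-axis; with |ZQ| = 28.5, Q = (-6.323, 50.23). ∠ZQL = 59.4° gives QL at -125.6° from the x-axis; with |QL| = 18.6, L = (-17.15, 35.10). ∠QLD = 44.5° gives LD at 9.900° from the x-axis; with |LD| = 9.2, D = (-8.088, 36.69). ∠LDV = 128.2° gives DV at 61.70° from the x-axis; with |DV| = 25.3, V = (3.906, 58.96). Then |ZV| = |V − Z| = 34.83.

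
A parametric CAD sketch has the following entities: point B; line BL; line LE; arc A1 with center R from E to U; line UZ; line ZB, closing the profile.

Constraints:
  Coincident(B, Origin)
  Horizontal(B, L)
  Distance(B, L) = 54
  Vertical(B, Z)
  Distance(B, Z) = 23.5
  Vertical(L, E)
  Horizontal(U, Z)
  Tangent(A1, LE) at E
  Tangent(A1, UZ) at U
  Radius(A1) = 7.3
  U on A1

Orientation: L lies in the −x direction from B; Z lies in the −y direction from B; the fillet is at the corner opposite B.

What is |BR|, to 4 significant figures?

49.43

B is at the origin; B and L share the same y with |BL| = 54.0 and L on the −x side, so L = (-54.00, 0.000). B and Z share the same x with |BZ| = 23.5 and Z on the −y side, so Z = (0.000, -23.50). The virtual corner opposite B is at (-54.00, -23.50). A1 meets LE tangentially, so RE is at right angles to LE and since A1 is tangent to UZ there, RU ⟂ UZ, with radius 7.3, so the center R sits 7.3 in from both sides at R = (-46.70, -16.20). Then |BR| = |R − B| = 49.43.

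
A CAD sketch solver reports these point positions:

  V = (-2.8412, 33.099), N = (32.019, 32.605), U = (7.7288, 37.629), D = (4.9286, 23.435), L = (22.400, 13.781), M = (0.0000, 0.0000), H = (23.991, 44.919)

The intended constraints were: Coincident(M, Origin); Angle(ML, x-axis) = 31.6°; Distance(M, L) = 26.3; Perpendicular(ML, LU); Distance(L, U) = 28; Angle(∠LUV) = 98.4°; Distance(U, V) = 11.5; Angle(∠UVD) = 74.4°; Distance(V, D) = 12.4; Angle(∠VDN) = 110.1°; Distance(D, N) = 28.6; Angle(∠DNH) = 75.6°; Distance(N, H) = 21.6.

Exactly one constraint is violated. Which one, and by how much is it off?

Distance(N, H) = 21.6 — off by 6.90.

M = (0.00, 0.00) ✓; ML at 31.60° ✓; |ML| = 26.30 ✓; ∠(ML, LU) = 90.00° ✓; |LU| = 28.00 ✓; ∠LUV = 98.40° ✓; |UV| = 11.50 ✓; ∠UVD = 74.40° ✓; |VD| = 12.40 ✓; ∠VDN = 110.1° ✓; |DN| = 28.60 ✓; ∠DNH = 75.60° ✓; |NH| = 14.70 ✗.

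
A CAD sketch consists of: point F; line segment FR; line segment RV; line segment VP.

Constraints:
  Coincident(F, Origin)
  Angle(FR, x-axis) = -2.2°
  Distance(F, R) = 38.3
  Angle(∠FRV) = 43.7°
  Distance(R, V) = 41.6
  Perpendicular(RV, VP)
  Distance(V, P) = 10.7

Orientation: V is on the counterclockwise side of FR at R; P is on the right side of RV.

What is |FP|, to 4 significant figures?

39.68

F is at the origin; FR runs at -2.2° with length 38.3, so R = 38.3·(cos -2.2°, sin -2.2°) = (38.27, -1.470). ∠FRV = 43.7°, so RV runs at -2.2° + (180° − 43.7°) = 134.1° from the x-axis; with |RV| = 41.6, V = R + 41.6·(cos 134.1°, sin 134.1°) = (9.322, 28.40). RV is perpendicular to VP; with |VP| = 10.7 on the right of RV, P = V + 10.7·(0.7181, 0.6959) = (17.01, 35.85). Then |FP| = |P − F| = 39.68.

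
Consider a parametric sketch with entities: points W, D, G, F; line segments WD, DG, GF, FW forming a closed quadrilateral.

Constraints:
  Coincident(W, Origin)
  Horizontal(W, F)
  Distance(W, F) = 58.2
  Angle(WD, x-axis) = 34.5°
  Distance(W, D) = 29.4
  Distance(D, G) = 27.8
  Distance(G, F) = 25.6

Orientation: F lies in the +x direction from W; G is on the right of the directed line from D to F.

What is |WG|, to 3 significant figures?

35.6

Checks: |DG| = 27.80 ✓; |GF| = 25.60 ✓.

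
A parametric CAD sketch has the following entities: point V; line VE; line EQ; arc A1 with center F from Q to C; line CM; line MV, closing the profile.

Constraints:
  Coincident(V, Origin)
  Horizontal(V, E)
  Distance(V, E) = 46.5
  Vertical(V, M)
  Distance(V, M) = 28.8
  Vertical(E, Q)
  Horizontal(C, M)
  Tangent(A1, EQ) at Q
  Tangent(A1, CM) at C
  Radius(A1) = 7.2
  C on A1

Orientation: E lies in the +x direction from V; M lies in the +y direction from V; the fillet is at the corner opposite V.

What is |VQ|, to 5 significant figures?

51.272

The virtual corner opposite V is at (46.500, 28.800). A1 meets EQ tangentially, so FQ is at right angles to EQ and since A1 is tangent to CM there, FC ⟂ CM, with radius 7.2, so the center F sits 7.2 in from both sides at F = (39.300, 21.600). That places the tangent points at Q = (46.500, 21.600) on EQ and C = (39.300, 28.800) on CM. Then |VQ| = |Q − V| = 51.272.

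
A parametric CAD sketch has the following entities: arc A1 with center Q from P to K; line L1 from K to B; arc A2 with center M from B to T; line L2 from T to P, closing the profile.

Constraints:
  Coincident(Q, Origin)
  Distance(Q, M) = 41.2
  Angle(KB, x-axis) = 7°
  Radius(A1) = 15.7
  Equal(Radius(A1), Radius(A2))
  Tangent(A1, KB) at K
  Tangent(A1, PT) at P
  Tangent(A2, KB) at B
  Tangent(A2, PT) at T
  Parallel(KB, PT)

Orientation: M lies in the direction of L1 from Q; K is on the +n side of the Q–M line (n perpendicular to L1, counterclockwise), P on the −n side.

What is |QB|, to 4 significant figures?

44.09

The slot axis is L1's direction at 7.0°, so u = (cos 7.0°, sin 7.0°) = (0.9925, 0.1219) and n = (−sin 7.0°, cos 7.0°) = (-0.1219, 0.9925). Q is at the origin and M lies 41.2 along u from Q, so M = 41.2·u = (40.89, 5.021). Tangency of A1 to both parallel lines with radius 15.7 puts K and P at Q ± 15.7·n: K = (-1.913, 15.58), P = (1.913, -15.58). Equal radii place B and T the same way about M: B = M + 15.7·n = (38.98, 20.60), T = M − 15.7·n = (42.81, -10.56). Then |QB| = |B − Q| = 44.09.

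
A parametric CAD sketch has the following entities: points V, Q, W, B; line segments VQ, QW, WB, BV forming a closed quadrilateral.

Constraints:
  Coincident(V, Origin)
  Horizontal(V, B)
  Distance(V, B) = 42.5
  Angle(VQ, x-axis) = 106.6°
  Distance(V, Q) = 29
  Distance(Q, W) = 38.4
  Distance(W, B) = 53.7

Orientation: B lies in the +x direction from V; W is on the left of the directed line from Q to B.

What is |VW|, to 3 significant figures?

55.1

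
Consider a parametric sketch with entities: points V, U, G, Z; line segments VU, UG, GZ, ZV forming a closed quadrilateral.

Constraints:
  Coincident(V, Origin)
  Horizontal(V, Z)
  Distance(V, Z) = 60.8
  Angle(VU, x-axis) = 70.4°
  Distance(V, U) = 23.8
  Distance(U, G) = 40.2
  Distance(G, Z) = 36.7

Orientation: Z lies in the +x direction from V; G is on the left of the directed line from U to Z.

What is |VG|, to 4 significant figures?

57.52

V is at the origin; V and Z share the same y with |VZ| = 60.8 and Z in +x, so Z = (60.8, 0). VU runs at 70.4° with |VU| = 23.8, so U = (7.984, 22.42). G is determined by |UG| = 40.2 and |GZ| = 36.7 together: it lies at the intersection of circle(U, 40.2) and circle(Z, 36.7). With |UZ| = 57.38, the foot of the radical line on UZ is 31.03 from U and the perpendicular offset is √(40.2² − 31.03²) = 25.55. Taking the left-of-UZ solution: G = (46.54, 33.81).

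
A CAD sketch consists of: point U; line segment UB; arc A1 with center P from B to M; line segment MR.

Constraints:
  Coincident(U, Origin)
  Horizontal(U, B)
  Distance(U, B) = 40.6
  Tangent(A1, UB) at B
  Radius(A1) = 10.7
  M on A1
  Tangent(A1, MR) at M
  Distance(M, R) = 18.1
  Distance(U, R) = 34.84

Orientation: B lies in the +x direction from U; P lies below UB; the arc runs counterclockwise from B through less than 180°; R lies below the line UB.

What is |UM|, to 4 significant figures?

31.31

Checks: |PB| = 10.70 ✓; |PM| = 10.70 ✓; ∠(PM, MR) = 90.00° ✓; |MR| = 18.10 ✓; |UR| = 34.84 ✓.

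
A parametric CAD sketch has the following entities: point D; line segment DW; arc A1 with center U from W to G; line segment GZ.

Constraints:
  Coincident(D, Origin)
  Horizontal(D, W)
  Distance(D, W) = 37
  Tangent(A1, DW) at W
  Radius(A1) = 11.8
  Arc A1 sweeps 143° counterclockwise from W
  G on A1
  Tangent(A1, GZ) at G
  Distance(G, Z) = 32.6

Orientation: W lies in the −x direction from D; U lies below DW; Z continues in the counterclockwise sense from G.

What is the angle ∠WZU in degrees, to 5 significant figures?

8.2300°

D is at the origin; DW is horizontal with |DW| = 37.0 and W on the −x side, so W = (-37.000, 0.0000). The tangent condition forces UW to be normal to DW, so U = W + (0, -11.8) = (-37.000, -11.800). On A1, W sits at bearing 90° from U; a 143° counterclockwise sweep puts G at bearing 233°, so G = U + 11.8·(cos 233°, sin 233°) = (-44.101, -21.224). A1 meets GZ tangentially, so UG is at right angles to GZ, so GZ runs along (−sin 233°, cos 233°); with |GZ| = 32.6, Z = (-18.066, -40.843). Then cos ∠WZU = ZW·ZU / (|ZW||ZU|), giving 8.2300°.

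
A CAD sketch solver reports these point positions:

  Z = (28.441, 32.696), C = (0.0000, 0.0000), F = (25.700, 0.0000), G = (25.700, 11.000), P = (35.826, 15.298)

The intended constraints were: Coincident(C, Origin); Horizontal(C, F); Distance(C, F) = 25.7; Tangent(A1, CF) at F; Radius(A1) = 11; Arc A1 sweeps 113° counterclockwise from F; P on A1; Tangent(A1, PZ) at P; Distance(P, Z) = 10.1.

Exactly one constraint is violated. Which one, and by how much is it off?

Distance(P, Z) = 10.1 — off by 8.80.

C = (0.00, 0.00) ✓; C.y = 0.00, F.y = 0.00 ✓; |CF| = 25.70 ✓; ∠(GF, FC) = 90.00° ✓; |GF| = 11.00 ✓; bearing(G→P) − bearing(G→F) = 113.0° ✓; |GP| = 11.00 ✓; ∠(GP, PZ) = 90.00° ✓; |PZ| = 18.90 ✗.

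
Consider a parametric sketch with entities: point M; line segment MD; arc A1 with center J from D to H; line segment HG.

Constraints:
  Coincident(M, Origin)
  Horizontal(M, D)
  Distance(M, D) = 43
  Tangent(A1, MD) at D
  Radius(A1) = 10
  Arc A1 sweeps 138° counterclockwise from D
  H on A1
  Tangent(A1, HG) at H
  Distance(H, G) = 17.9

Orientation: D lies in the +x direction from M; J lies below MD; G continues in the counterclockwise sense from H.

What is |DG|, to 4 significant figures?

30.14

M is at the origin; MD is horizontal with |MD| = 43.0 and D on the +x side, so D = (43.00, 0.000). Tangency of A1 to MD means the radius JD is perpendicular to MD, so J = D + (0, -10) = (43.00, -10.00). On A1, D sits at bearing 90° from J; a 138° counterclockwise sweep puts H at bearing 228°, so H = J + 10.0·(cos 228°, sin 228°) = (36.31, -17.43). The tangent condition forces JH to be normal to HG, so HG runs along (−sin 228°, cos 228°); with |HG| = 17.9, G = (49.61, -29.41). Then |DG| = |G − D| = 30.14.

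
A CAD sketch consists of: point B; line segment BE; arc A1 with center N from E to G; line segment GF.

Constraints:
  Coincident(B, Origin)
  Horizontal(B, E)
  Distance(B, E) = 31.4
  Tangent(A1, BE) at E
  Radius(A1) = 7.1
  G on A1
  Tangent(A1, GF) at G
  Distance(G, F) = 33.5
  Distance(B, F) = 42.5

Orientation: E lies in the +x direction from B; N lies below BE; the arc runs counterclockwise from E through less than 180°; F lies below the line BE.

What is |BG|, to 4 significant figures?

25.10

Checks: |NG| = 7.100 ✓; ∠(NG, GF) = 90.00° ✓; |GF| = 33.50 ✓; |BF| = 42.50 ✓.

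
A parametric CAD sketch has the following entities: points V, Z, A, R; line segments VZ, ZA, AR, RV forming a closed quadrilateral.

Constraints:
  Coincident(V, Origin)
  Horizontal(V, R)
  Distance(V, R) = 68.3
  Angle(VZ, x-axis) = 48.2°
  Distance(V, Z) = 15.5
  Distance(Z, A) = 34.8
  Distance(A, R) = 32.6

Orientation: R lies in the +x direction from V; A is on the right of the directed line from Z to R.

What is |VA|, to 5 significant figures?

38.785

Checks: VZ at 48.20° ✓; |ZA| = 34.80 ✓; |AR| = 32.60 ✓.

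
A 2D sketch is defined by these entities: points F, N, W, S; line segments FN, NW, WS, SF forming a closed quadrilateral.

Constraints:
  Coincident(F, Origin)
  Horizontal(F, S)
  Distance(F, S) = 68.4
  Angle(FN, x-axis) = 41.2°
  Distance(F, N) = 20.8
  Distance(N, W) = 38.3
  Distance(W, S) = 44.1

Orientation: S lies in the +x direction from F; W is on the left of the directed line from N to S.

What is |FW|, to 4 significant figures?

59.09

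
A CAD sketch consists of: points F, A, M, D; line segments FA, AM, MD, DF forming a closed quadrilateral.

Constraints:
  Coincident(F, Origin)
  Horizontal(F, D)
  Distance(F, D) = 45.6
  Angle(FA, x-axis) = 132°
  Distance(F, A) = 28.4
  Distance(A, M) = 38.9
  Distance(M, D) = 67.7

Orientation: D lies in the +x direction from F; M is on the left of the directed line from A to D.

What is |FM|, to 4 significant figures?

53.03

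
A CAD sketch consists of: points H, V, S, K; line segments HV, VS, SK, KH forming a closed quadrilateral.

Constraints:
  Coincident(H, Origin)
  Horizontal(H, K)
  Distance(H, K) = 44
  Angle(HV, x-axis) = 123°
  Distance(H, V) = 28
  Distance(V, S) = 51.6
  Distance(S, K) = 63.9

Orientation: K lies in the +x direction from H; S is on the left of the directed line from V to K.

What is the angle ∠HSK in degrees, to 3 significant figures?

40.4°

Checks: |VS| = 51.60 ✓; |SK| = 63.90 ✓.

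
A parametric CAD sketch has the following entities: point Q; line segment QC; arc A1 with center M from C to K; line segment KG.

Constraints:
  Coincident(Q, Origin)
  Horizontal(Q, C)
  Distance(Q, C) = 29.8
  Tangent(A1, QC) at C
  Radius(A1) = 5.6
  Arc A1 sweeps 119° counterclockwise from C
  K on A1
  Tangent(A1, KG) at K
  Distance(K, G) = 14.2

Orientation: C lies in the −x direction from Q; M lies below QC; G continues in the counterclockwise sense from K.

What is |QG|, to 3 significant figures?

34.7

On A1, C sits at bearing 90° from M; a 119° counterclockwise sweep puts K at bearing 209°, so K = M + 5.6·(cos 209°, sin 209°) = (-34.7, -8.31). Since A1 is tangent to KG there, MK ⟂ KG, so KG runs along (−sin 209°, cos 209°); with |KG| = 14.2, G = (-27.8, -20.7). Then |QG| = |G − Q| = 34.7.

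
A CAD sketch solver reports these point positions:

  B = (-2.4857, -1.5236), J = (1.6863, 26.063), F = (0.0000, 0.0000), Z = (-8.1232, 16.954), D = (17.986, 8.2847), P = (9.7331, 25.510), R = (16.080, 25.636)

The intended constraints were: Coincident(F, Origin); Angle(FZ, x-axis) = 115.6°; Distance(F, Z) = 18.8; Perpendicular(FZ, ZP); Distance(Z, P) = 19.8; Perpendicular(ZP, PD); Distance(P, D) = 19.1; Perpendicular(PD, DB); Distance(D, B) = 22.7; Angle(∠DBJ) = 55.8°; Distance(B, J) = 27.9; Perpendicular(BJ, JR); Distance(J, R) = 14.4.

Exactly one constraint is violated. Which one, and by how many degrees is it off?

Perpendicular(BJ, JR) — off by 6.90°.

F = (0.00, 0.00) ✓; FZ at 115.6° ✓; |FZ| = 18.80 ✓; ∠(FZ, ZP) = 90.00° ✓; |ZP| = 19.80 ✓; ∠(ZP, PD) = 90.00° ✓; |PD| = 19.10 ✓; ∠(PD, DB) = 90.00° ✓; |DB| = 22.70 ✓; ∠DBJ = 55.80° ✓; |BJ| = 27.90 ✓; ∠(BJ, JR) = 83.10° ✗; |JR| = 14.40 ✓.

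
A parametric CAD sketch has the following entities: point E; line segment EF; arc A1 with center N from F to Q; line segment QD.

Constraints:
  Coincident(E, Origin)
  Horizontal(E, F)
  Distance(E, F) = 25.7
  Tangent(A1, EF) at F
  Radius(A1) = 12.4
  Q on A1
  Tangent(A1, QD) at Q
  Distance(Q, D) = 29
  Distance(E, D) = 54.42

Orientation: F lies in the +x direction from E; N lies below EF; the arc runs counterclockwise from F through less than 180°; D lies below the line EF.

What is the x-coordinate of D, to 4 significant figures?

33.36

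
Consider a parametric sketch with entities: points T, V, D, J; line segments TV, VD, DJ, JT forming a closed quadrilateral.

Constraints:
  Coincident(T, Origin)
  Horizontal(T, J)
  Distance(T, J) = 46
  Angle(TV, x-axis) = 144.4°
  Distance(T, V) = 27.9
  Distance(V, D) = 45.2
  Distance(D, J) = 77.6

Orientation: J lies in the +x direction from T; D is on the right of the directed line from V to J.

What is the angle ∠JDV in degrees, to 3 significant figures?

63.9°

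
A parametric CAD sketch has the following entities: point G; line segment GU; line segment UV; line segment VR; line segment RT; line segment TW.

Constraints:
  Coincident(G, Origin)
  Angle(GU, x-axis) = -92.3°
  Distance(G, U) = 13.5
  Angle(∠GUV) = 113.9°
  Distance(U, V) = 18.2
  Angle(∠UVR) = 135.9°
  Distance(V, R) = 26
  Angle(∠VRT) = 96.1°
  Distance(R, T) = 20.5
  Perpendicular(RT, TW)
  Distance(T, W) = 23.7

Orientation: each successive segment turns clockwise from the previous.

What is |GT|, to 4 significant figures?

36.92

∠UVR = 135.9° gives VR at 157.5° from the x-axis; with |VR| = 26.0, R = (-41.48, -10.24). ∠VRT = 96.1° gives RT at 73.60° from the x-axis; with |RT| = 20.5, T = (-35.70, 9.427). Then |GT| = |T − G| = 36.92.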